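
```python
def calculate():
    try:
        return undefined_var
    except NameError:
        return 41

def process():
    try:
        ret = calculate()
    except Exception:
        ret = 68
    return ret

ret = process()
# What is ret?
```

Step-by-step execution trace:
1. `process()` calls `calculate()`.
2. In calculate: `undefined_var` raises NameError; `except NameError` catches it → returns 41.
3. In process: `ret = calculate()` → ret = 41. No exception reaches process.
4. `except Exception` is skipped; process returns 41.
5. ret = 41.
Result: 41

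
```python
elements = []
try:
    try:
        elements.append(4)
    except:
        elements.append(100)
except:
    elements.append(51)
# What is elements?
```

Step-by-step execution trace:
1. Inner try: `elements.append(4)` → elements = [4]. No exception raised.
2. Inner `except` is skipped.
3. Inner try completes normally; outer `except` is skipped.
Result: [4]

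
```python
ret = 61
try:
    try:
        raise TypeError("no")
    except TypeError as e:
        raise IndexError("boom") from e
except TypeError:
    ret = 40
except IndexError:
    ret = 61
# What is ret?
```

Step-by-step execution trace:
1. Inner try raises TypeError; inner `except TypeError as e` catches it.
2. `raise IndexError(...) from e` raises IndexError (TypeError is attached as __cause__, but only IndexError is active).
3. Outer `except TypeError` does not match IndexError; skipped.
4. Outer `except IndexError` matches → ret = 61.
Result: 61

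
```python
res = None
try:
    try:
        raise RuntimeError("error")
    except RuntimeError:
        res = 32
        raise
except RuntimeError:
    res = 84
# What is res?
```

Step-by-step execution trace:
1. Inner try: `raise RuntimeError("error")` raises RuntimeError.
2. Inner `except RuntimeError` matches → res = 32.
3. bare `raise` re-raises the same RuntimeError.
4. Outer `except RuntimeError` matches → res = 84.
Result: 84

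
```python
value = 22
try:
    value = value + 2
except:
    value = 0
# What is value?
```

Step-by-step execution trace:
1. value starts at 22.
2. try: `value = value + 2` → value = 24. No exception raised.
3. `except` is skipped.
Result: 24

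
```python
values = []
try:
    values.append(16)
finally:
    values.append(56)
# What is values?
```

Step-by-step execution trace:
1. try: `values.append(16)` → values = [16].
2. The try body completes without raising.
3. finally always runs: `values.append(56)` → values = [16, 56].
Result: [16, 56]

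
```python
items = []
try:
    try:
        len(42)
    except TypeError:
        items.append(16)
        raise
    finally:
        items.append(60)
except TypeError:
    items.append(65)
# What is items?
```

Step-by-step execution trace:
1. Inner try: `len(42)` raises TypeError.
2. Inner `except TypeError` matches → `items.append(16)` → items = [16].
3. bare `raise` re-raises TypeError.
4. Inner `finally` runs during unwinding: `items.append(60)` → items = [16, 60].
5. Outer `except TypeError` matches → `items.append(65)` → items = [16, 60, 65].
Result: [16, 60, 65]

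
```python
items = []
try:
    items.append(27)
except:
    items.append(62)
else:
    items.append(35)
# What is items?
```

Step-by-step execution trace:
1. try: `items.append(27)` → items = [27]. No exception raised.
2. `except` is skipped.
3. `else` runs (try completed without exception): `items.append(35)` → items = [27, 35].
Result: [27, 35]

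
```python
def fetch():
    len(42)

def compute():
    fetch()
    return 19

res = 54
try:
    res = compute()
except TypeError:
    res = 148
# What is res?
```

Step-by-step execution trace:
1. res starts at 54.
2. try: `compute()` calls `fetch()`.
3. `fetch()` evaluates `len(42)`, which raises TypeError; it propagates through compute (uncaught).
4. `return 19` in compute is not reached; the assignment to res does not complete.
5. `except TypeError` matches → res = 148.
Result: 148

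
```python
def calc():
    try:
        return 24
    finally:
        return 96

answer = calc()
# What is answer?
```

Step-by-step execution trace:
1. `calc()` enters try: `return 24` sets pending return value 24.
2. Before returning, `finally: return 96` runs and overrides the pending return.
3. calc() returns 96 → answer = 96.
Result: 96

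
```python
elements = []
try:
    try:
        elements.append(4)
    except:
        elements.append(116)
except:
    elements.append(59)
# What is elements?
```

Step-by-step execution trace:
1. Inner try: `elements.append(4)` → elements = [4]. No exception raised.
2. Inner `except` is skipped.
3. Inner try completes normally; outer `except` is skipped.
Result: [4]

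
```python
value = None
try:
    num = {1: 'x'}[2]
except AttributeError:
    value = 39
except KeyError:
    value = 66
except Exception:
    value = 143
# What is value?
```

Step-by-step execution trace:
1. `num = {1: 'x'}[2]` raises KeyError.
2. `except AttributeError` does not match KeyError; skipped.
3. `except KeyError` matches → value = 66.
4. Remaining except clauses are skipped.
Result: 66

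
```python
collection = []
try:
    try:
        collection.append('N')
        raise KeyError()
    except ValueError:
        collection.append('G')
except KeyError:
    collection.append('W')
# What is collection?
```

Step-by-step execution trace:
1. Inner try: `collection.append('N')` → collection = ['N'].
2. `raise KeyError()` raises KeyError.
3. Inner `except ValueError` does not match KeyError; exception propagates to outer try.
4. Outer `except KeyError` matches → `collection.append('W')` → collection = ['N', 'W'].
Result: ['N', 'W']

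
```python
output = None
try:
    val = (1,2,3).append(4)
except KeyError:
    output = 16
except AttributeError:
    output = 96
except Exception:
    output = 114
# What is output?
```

Step-by-step execution trace:
1. `val = (1,2,3).append(4)` raises AttributeError.
2. `except KeyError` does not match AttributeError; skipped.
3. `except AttributeError` matches → output = 96.
4. Remaining except clauses are skipped.
Result: 96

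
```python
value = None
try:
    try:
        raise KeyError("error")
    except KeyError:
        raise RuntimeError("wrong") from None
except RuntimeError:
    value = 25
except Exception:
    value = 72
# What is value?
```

Step-by-step execution trace:
1. Inner try raises KeyError; inner `except KeyError` catches it.
2. `raise RuntimeError(...) from None` raises RuntimeError (from None suppresses __context__, but the active exception is still RuntimeError).
3. Outer `except RuntimeError` matches → value = 25.
4. `except Exception` is not reached.
Result: 25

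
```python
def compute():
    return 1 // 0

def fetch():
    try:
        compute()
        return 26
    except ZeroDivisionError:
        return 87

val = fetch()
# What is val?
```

Step-by-step execution trace:
1. `fetch()` calls `compute()`.
2. `compute()` evaluates `1 // 0`, which raises ZeroDivisionError; it propagates to the caller.
3. `return 26` is not reached.
4. `except ZeroDivisionError` in fetch matches → returns 87.
5. val = 87.
Result: 87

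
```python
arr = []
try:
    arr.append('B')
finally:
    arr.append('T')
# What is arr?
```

Step-by-step execution trace:
1. try: `arr.append('B')` → arr = ['B'].
2. The try body completes without raising.
3. finally always runs: `arr.append('T')` → arr = ['B', 'T'].
Result: ['B', 'T']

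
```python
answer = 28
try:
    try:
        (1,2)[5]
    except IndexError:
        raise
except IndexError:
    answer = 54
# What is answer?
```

Step-by-step execution trace:
1. Inner try: `(1,2)[5]` raises IndexError.
2. Inner `except IndexError` matches; bare `raise` re-raises the same IndexError.
3. Outer `except IndexError` matches → answer = 54.
Result: 54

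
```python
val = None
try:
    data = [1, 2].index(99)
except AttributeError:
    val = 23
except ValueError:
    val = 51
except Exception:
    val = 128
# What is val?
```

Step-by-step execution trace:
1. `data = [1, 2].index(99)` raises ValueError.
2. `except AttributeError` does not match ValueError; skipped.
3. `except ValueError` matches → val = 51.
4. Remaining except clauses are skipped.
Result: 51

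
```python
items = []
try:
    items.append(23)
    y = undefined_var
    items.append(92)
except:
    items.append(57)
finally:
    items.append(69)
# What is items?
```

Step-by-step execution trace:
1. try: `items.append(23)` → items = [23].
2. `y = undefined_var` raises NameError; `items.append(92)` is not reached.
3. bare `except` matches → `items.append(57)` → items = [23, 57].
4. finally always runs: `items.append(69)` → items = [23, 57, 69].
Result: [23, 57, 69]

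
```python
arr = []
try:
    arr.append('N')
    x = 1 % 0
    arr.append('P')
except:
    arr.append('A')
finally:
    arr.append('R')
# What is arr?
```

Step-by-step execution trace:
1. try: `arr.append('N')` → arr = ['N'].
2. `x = 1 % 0` raises ZeroDivisionError; `arr.append('P')` is not reached.
3. bare `except` matches → `arr.append('A')` → arr = ['N', 'A'].
4. finally always runs: `arr.append('R')` → arr = ['N', 'A', 'R'].
Result: ['N', 'A', 'R']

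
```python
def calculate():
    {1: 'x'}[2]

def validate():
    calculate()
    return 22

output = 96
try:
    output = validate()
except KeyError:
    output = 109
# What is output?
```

Step-by-step execution trace:
1. output starts at 96.
2. try: `validate()` calls `calculate()`.
3. `calculate()` evaluates `{1: 'x'}[2]`, which raises KeyError; it propagates through validate (uncaught).
4. `return 22` in validate is not reached; the assignment to output does not complete.
5. `except KeyError` matches → output = 109.
Result: 109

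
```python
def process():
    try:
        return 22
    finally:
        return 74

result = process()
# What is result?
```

Step-by-step execution trace:
1. `process()` enters try: `return 22` sets pending return value 22.
2. Before returning, `finally: return 74` runs and overrides the pending return.
3. process() returns 74 → result = 74.
Result: 74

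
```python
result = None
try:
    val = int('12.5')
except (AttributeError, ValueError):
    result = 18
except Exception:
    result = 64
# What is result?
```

Step-by-step execution trace:
1. `val = int('12.5')` raises ValueError.
2. `except (AttributeError, ValueError)` matches (ValueError is in the tuple) → result = 18.
3. `except Exception` is not reached.
Result: 18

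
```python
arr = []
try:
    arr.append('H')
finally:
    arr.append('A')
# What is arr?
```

Step-by-step execution trace:
1. try: `arr.append('H')` → arr = ['H'].
2. The try body completes without raising.
3. finally always runs: `arr.append('A')` → arr = ['H', 'A'].
Result: ['H', 'A']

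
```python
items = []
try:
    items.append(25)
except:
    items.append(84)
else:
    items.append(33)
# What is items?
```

Step-by-step execution trace:
1. try: `items.append(25)` → items = [25]. No exception raised.
2. `except` is skipped.
3. `else` runs (try completed without exception): `items.append(33)` → items = [25, 33].
Result: [25, 33]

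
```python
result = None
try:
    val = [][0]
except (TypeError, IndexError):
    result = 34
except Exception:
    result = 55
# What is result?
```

Step-by-step execution trace:
1. `val = [][0]` raises IndexError.
2. `except (TypeError, IndexError)` matches (IndexError is in the tuple) → result = 34.
3. `except Exception` is not reached.
Result: 34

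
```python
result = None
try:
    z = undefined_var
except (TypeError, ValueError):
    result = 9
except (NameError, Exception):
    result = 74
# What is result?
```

Step-by-step execution trace:
1. `z = undefined_var` raises NameError.
2. `except (TypeError, ValueError)` does not match NameError; skipped.
3. `except (NameError, Exception)` matches (NameError is in the tuple) → result = 74.
Result: 74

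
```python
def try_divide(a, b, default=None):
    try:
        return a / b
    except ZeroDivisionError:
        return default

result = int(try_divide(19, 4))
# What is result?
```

Step-by-step execution trace:
1. `try_divide(19, 4)` enters try: `return 19 / 4` → returns 4.75. No exception raised.
2. `except ZeroDivisionError` is skipped.
3. `int(4.75)` → 4 → result = 4.
Result: 4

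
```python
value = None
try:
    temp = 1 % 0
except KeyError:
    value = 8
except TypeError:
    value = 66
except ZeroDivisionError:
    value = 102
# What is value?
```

Step-by-step execution trace:
1. `temp = 1 % 0` raises ZeroDivisionError.
2. `except KeyError` does not match ZeroDivisionError; skipped.
3. `except TypeError` does not match ZeroDivisionError; skipped.
4. `except ZeroDivisionError` matches → value = 102.
Result: 102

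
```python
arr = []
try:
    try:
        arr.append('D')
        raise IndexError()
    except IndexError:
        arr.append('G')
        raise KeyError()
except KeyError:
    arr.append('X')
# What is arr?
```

Step-by-step execution trace:
1. Inner try: `arr.append('D')` → arr = ['D'].
2. `raise IndexError()` raises IndexError.
3. Inner `except IndexError` matches → `arr.append('G')` → arr = ['D', 'G'].
4. `raise KeyError()` raises KeyError; propagates to outer try.
5. Outer `except KeyError` matches → `arr.append('X')` → arr = ['D', 'G', 'X'].
Result: ['D', 'G', 'X']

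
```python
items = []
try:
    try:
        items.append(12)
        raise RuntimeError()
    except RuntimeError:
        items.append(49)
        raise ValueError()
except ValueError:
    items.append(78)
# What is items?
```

Step-by-step execution trace:
1. Inner try: `items.append(12)` → items = [12].
2. `raise RuntimeError()` raises RuntimeError.
3. Inner `except RuntimeError` matches → `items.append(49)` → items = [12, 49].
4. `raise ValueError()` raises ValueError; propagates to outer try.
5. Outer `except ValueError` matches → `items.append(78)` → items = [12, 49, 78].
Result: [12, 49, 78]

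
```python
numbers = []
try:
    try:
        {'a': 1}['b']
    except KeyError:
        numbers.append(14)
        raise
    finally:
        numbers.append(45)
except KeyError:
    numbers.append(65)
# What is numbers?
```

Step-by-step execution trace:
1. Inner try: `{'a': 1}['b']` raises KeyError.
2. Inner `except KeyError` matches → `numbers.append(14)` → numbers = [14].
3. bare `raise` re-raises KeyError.
4. Inner `finally` runs during unwinding: `numbers.append(45)` → numbers = [14, 45].
5. Outer `except KeyError` matches → `numbers.append(65)` → numbers = [14, 45, 65].
Result: [14, 45, 65]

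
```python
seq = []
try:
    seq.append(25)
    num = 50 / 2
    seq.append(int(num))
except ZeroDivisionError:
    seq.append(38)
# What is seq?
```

Step-by-step execution trace:
1. try: `seq.append(25)` → seq = [25].
2. `num = 50 / 2` → num = 25.0. No exception raised.
3. `seq.append(int(num))` → seq = [25, 25].
4. `except ZeroDivisionError` is skipped (no exception was raised).
Result: [25, 25]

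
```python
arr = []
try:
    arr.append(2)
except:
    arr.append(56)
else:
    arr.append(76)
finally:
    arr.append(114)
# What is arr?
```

Step-by-step execution trace:
1. try: `arr.append(2)` → arr = [2]. No exception raised.
2. `except` is skipped.
3. `else` runs: `arr.append(76)` → arr = [2, 76].
4. `finally` always runs: `arr.append(114)` → arr = [2, 76, 114].
Result: [2, 76, 114]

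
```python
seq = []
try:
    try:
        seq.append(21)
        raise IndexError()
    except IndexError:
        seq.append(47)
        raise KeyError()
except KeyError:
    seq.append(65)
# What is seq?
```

Step-by-step execution trace:
1. Inner try: `seq.append(21)` → seq = [21].
2. `raise IndexError()` raises IndexError.
3. Inner `except IndexError` matches → `seq.append(47)` → seq = [21, 47].
4. `raise KeyError()` raises KeyError; propagates to outer try.
5. Outer `except KeyError` matches → `seq.append(65)` → seq = [21, 47, 65].
Result: [21, 47, 65]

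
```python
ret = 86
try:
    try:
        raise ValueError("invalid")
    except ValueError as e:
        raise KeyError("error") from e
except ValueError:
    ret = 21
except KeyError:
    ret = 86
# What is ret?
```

Step-by-step execution trace:
1. Inner try raises ValueError; inner `except ValueError as e` catches it.
2. `raise KeyError(...) from e` raises KeyError (ValueError is attached as __cause__, but only KeyError is active).
3. Outer `except ValueError` does not match KeyError; skipped.
4. Outer `except KeyError` matches → ret = 86.
Result: 86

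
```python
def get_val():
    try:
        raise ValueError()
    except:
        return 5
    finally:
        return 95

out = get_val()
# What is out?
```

Step-by-step execution trace:
1. `get_val()` enters try: `raise ValueError()` raises ValueError.
2. bare `except` matches → `return 5` sets pending return value 5.
3. Before returning, `finally: return 95` runs and overrides the pending return.
4. get_val() returns 95 → out = 95.
Result: 95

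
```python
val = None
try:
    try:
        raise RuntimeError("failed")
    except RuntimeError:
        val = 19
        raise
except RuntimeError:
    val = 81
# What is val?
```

Step-by-step execution trace:
1. Inner try: `raise RuntimeError("failed")` raises RuntimeError.
2. Inner `except RuntimeError` matches → val = 19.
3. bare `raise` re-raises the same RuntimeError.
4. Outer `except RuntimeError` matches → val = 81.
Result: 81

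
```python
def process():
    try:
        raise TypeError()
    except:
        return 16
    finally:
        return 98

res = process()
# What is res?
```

Step-by-step execution trace:
1. `process()` enters try: `raise TypeError()` raises TypeError.
2. bare `except` matches → `return 16` sets pending return value 16.
3. Before returning, `finally: return 98` runs and overrides the pending return.
4. process() returns 98 → res = 98.
Result: 98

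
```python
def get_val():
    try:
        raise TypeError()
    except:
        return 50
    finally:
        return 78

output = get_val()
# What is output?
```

Step-by-step execution trace:
1. `get_val()` enters try: `raise TypeError()` raises TypeError.
2. bare `except` matches → `return 50` sets pending return value 50.
3. Before returning, `finally: return 78` runs and overrides the pending return.
4. get_val() returns 78 → output = 78.
Result: 78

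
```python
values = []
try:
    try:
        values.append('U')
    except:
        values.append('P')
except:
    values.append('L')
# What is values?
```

Step-by-step execution trace:
1. Inner try: `values.append('U')` → values = ['U']. No exception raised.
2. Inner `except` is skipped.
3. Inner try completes normally; outer `except` is skipped.
Result: ['U']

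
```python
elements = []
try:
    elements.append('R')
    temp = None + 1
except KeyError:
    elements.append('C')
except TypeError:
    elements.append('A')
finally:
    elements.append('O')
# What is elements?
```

Step-by-step execution trace:
1. try: `elements.append('R')` → elements = ['R'].
2. `temp = None + 1` raises TypeError.
3. `except KeyError` does not match TypeError; skipped.
4. `except TypeError` matches → `elements.append('A')` → elements = ['R', 'A'].
5. finally always runs: `elements.append('O')` → elements = ['R', 'A', 'O'].
Result: ['R', 'A', 'O']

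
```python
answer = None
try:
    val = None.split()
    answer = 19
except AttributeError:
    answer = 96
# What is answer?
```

Step-by-step execution trace:
1. `val = None.split()` raises AttributeError.
2. `answer = 19` is not reached.
3. `except AttributeError` matches → answer = 96.
Result: 96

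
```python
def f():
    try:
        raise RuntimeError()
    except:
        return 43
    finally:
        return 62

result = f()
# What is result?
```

Step-by-step execution trace:
1. `f()` enters try: `raise RuntimeError()` raises RuntimeError.
2. bare `except` matches → `return 43` sets pending return value 43.
3. Before returning, `finally: return 62` runs and overrides the pending return.
4. f() returns 62 → result = 62.
Result: 62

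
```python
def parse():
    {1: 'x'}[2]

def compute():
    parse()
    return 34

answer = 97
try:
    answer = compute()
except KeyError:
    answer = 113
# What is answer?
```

Step-by-step execution trace:
1. answer starts at 97.
2. try: `compute()` calls `parse()`.
3. `parse()` evaluates `{1: 'x'}[2]`, which raises KeyError; it propagates through compute (uncaught).
4. `return 34` in compute is not reached; the assignment to answer does not complete.
5. `except KeyError` matches → answer = 113.
Result: 113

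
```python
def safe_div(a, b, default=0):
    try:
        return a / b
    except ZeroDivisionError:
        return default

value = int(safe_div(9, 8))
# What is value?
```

Step-by-step execution trace:
1. `safe_div(9, 8)` enters try: `return 9 / 8` → returns 1.125. No exception raised.
2. `except ZeroDivisionError` is skipped.
3. `int(1.125)` → 1 → value = 1.
Result: 1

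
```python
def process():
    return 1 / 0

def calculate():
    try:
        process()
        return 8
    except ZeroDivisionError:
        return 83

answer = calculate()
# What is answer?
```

Step-by-step execution trace:
1. `calculate()` calls `process()`.
2. `process()` evaluates `1 / 0`, which raises ZeroDivisionError; it propagates to the caller.
3. `return 8` is not reached.
4. `except ZeroDivisionError` in calculate matches → returns 83.
5. answer = 83.
Result: 83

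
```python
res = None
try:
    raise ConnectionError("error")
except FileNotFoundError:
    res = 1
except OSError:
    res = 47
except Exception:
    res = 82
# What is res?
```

Step-by-step execution trace:
1. `raise ConnectionError(...)` raises ConnectionError.
2. `except FileNotFoundError` does not match (ConnectionError is not a subclass of FileNotFoundError); skipped.
3. `except OSError` matches (ConnectionError is a subclass of OSError) → res = 47.
4. `except Exception` is not reached.
Result: 47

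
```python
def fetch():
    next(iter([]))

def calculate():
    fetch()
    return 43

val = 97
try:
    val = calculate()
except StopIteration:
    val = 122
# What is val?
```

Step-by-step execution trace:
1. val starts at 97.
2. try: `calculate()` calls `fetch()`.
3. `fetch()` evaluates `next(iter([]))`, which raises StopIteration; it propagates through calculate (uncaught).
4. `return 43` in calculate is not reached; the assignment to val does not complete.
5. `except StopIteration` matches → val = 122.
Result: 122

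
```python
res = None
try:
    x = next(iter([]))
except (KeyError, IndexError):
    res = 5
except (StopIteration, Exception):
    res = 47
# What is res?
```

Step-by-step execution trace:
1. `x = next(iter([]))` raises StopIteration.
2. `except (KeyError, IndexError)` does not match StopIteration; skipped.
3. `except (StopIteration, Exception)` matches (StopIteration is in the tuple) → res = 47.
Result: 47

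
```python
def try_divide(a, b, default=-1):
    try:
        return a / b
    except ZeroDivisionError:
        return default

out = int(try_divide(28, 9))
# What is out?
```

Step-by-step execution trace:
1. `try_divide(28, 9)` enters try: `return 28 / 9` → returns 3.111111111111111. No exception raised.
2. `except ZeroDivisionError` is skipped.
3. `int(3.111111111111111)` → 3 → out = 3.
Result: 3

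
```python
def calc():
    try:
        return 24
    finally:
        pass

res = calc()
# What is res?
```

Step-by-step execution trace:
1. `calc()` enters try: `return 24` sets pending return value 24.
2. Before returning, `finally: pass` runs (no effect).
3. calc() returns 24 → res = 24.
Result: 24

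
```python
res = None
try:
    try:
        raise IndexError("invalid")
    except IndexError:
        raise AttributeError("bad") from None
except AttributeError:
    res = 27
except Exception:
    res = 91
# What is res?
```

Step-by-step execution trace:
1. Inner try raises IndexError; inner `except IndexError` catches it.
2. `raise AttributeError(...) from None` raises AttributeError (from None suppresses __context__, but the active exception is still AttributeError).
3. Outer `except AttributeError` matches → res = 27.
4. `except Exception` is not reached.
Result: 27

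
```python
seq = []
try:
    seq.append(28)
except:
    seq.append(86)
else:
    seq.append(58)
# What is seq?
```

Step-by-step execution trace:
1. try: `seq.append(28)` → seq = [28]. No exception raised.
2. `except` is skipped.
3. `else` runs (try completed without exception): `seq.append(58)` → seq = [28, 58].
Result: [28, 58]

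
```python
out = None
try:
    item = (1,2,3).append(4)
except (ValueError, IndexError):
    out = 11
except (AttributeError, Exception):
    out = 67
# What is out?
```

Step-by-step execution trace:
1. `item = (1,2,3).append(4)` raises AttributeError.
2. `except (ValueError, IndexError)` does not match AttributeError; skipped.
3. `except (AttributeError, Exception)` matches (AttributeError is in the tuple) → out = 67.
Result: 67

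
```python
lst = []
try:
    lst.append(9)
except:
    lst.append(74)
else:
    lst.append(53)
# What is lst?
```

Step-by-step execution trace:
1. try: `lst.append(9)` → lst = [9]. No exception raised.
2. `except` is skipped.
3. `else` runs (try completed without exception): `lst.append(53)` → lst = [9, 53].
Result: [9, 53]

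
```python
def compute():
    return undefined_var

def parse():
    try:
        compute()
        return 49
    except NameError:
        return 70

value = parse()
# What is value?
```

Step-by-step execution trace:
1. `parse()` calls `compute()`.
2. `compute()` evaluates `undefined_var`, which raises NameError; it propagates to the caller.
3. `return 49` is not reached.
4. `except NameError` in parse matches → returns 70.
5. value = 70.
Result: 70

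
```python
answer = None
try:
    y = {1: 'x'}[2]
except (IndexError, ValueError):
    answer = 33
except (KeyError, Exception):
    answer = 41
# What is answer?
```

Step-by-step execution trace:
1. `y = {1: 'x'}[2]` raises KeyError.
2. `except (IndexError, ValueError)` does not match KeyError; skipped.
3. `except (KeyError, Exception)` matches (KeyError is in the tuple) → answer = 41.
Result: 41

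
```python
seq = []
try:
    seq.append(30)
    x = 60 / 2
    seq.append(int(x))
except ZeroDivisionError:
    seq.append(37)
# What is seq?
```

Step-by-step execution trace:
1. try: `seq.append(30)` → seq = [30].
2. `x = 60 / 2` → x = 30.0. No exception raised.
3. `seq.append(int(x))` → seq = [30, 30].
4. `except ZeroDivisionError` is skipped (no exception was raised).
Result: [30, 30]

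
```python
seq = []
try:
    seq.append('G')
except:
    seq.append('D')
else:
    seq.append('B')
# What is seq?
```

Step-by-step execution trace:
1. try: `seq.append('G')` → seq = ['G']. No exception raised.
2. `except` is skipped.
3. `else` runs (try completed without exception): `seq.append('B')` → seq = ['G', 'B'].
Result: ['G', 'B']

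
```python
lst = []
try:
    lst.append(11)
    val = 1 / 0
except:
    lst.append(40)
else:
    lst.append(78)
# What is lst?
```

Step-by-step execution trace:
1. try: `lst.append(11)` → lst = [11].
2. `val = 1 / 0` raises ZeroDivisionError.
3. bare `except` matches → `lst.append(40)` → lst = [11, 40].
4. `else` is skipped (an exception was raised).
Result: [11, 40]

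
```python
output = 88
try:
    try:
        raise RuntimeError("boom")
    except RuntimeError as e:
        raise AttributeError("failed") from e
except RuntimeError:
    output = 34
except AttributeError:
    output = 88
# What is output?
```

Step-by-step execution trace:
1. Inner try raises RuntimeError; inner `except RuntimeError as e` catches it.
2. `raise AttributeError(...) from e` raises AttributeError (RuntimeError is attached as __cause__, but only AttributeError is active).
3. Outer `except RuntimeError` does not match AttributeError; skipped.
4. Outer `except AttributeError` matches → output = 88.
Result: 88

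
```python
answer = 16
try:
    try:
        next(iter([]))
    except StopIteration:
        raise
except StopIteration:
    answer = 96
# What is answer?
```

Step-by-step execution trace:
1. Inner try: `next(iter([]))` raises StopIteration.
2. Inner `except StopIteration` matches; bare `raise` re-raises the same StopIteration.
3. Outer `except StopIteration` matches → answer = 96.
Result: 96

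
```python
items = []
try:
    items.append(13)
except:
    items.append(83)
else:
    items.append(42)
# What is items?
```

Step-by-step execution trace:
1. try: `items.append(13)` → items = [13]. No exception raised.
2. `except` is skipped.
3. `else` runs (try completed without exception): `items.append(42)` → items = [13, 42].
Result: [13, 42]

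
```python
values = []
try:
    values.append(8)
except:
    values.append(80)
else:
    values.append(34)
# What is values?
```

Step-by-step execution trace:
1. try: `values.append(8)` → values = [8]. No exception raised.
2. `except` is skipped.
3. `else` runs (try completed without exception): `values.append(34)` → values = [8, 34].
Result: [8, 34]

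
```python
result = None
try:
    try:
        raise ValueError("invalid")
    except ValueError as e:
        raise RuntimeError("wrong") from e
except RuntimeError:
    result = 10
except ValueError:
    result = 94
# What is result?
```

Step-by-step execution trace:
1. Inner try raises ValueError; inner `except ValueError as e` catches it.
2. `raise RuntimeError(...) from e` raises RuntimeError (ValueError is attached as __cause__, but only RuntimeError is active).
3. Outer `except RuntimeError` matches → result = 10.
4. `except ValueError` is not reached.
Result: 10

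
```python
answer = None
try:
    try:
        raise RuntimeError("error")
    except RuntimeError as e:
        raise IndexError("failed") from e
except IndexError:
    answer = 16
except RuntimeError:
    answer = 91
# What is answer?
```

Step-by-step execution trace:
1. Inner try raises RuntimeError; inner `except RuntimeError as e` catches it.
2. `raise IndexError(...) from e` raises IndexError (RuntimeError is attached as __cause__, but only IndexError is active).
3. Outer `except IndexError` matches → answer = 16.
4. `except RuntimeError` is not reached.
Result: 16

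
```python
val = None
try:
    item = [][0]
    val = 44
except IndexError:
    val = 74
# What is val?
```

Step-by-step execution trace:
1. `item = [][0]` raises IndexError.
2. `val = 44` is not reached.
3. `except IndexError` matches → val = 74.
Result: 74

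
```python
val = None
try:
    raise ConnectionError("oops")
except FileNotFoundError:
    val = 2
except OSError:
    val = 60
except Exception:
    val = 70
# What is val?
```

Step-by-step execution trace:
1. `raise ConnectionError(...)` raises ConnectionError.
2. `except FileNotFoundError` does not match (ConnectionError is not a subclass of FileNotFoundError); skipped.
3. `except OSError` matches (ConnectionError is a subclass of OSError) → val = 60.
4. `except Exception` is not reached.
Result: 60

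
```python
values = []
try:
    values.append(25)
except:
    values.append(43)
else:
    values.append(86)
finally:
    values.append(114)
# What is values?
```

Step-by-step execution trace:
1. try: `values.append(25)` → values = [25]. No exception raised.
2. `except` is skipped.
3. `else` runs: `values.append(86)` → values = [25, 86].
4. `finally` always runs: `values.append(114)` → values = [25, 86, 114].
Result: [25, 86, 114]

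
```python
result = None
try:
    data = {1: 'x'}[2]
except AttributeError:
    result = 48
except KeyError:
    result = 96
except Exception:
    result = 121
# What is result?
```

Step-by-step execution trace:
1. `data = {1: 'x'}[2]` raises KeyError.
2. `except AttributeError` does not match KeyError; skipped.
3. `except KeyError` matches → result = 96.
4. Remaining except clauses are skipped.
Result: 96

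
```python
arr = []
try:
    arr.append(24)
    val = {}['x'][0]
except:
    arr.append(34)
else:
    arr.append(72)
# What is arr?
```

Step-by-step execution trace:
1. try: `arr.append(24)` → arr = [24].
2. `val = {}['x'][0]` raises KeyError.
3. bare `except` matches → `arr.append(34)` → arr = [24, 34].
4. `else` is skipped (an exception was raised).
Result: [24, 34]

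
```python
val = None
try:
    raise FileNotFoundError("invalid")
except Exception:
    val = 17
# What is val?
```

Step-by-step execution trace:
1. `raise FileNotFoundError(...)` raises FileNotFoundError.
2. `except Exception` matches (FileNotFoundError is a subclass of Exception) → val = 17.
Result: 17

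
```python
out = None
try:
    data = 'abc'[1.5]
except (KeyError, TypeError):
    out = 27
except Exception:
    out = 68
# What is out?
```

Step-by-step execution trace:
1. `data = 'abc'[1.5]` raises TypeError.
2. `except (KeyError, TypeError)` matches (TypeError is in the tuple) → out = 27.
3. `except Exception` is not reached.
Result: 27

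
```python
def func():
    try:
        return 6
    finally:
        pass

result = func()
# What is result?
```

Step-by-step execution trace:
1. `func()` enters try: `return 6` sets pending return value 6.
2. Before returning, `finally: pass` runs (no effect).
3. func() returns 6 → result = 6.
Result: 6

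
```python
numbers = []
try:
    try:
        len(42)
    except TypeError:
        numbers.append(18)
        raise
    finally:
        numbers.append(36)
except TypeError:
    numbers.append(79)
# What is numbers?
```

Step-by-step execution trace:
1. Inner try: `len(42)` raises TypeError.
2. Inner `except TypeError` matches → `numbers.append(18)` → numbers = [18].
3. bare `raise` re-raises TypeError.
4. Inner `finally` runs during unwinding: `numbers.append(36)` → numbers = [18, 36].
5. Outer `except TypeError` matches → `numbers.append(79)` → numbers = [18, 36, 79].
Result: [18, 36, 79]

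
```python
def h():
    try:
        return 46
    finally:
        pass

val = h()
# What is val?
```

Step-by-step execution trace:
1. `h()` enters try: `return 46` sets pending return value 46.
2. Before returning, `finally: pass` runs (no effect).
3. h() returns 46 → val = 46.
Result: 46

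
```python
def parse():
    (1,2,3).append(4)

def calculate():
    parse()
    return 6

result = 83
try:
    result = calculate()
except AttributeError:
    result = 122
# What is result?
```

Step-by-step execution trace:
1. result starts at 83.
2. try: `calculate()` calls `parse()`.
3. `parse()` evaluates `(1,2,3).append(4)`, which raises AttributeError; it propagates through calculate (uncaught).
4. `return 6` in calculate is not reached; the assignment to result does not complete.
5. `except AttributeError` matches → result = 122.
Result: 122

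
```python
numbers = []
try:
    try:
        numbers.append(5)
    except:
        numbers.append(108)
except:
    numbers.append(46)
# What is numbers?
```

Step-by-step execution trace:
1. Inner try: `numbers.append(5)` → numbers = [5]. No exception raised.
2. Inner `except` is skipped.
3. Inner try completes normally; outer `except` is skipped.
Result: [5]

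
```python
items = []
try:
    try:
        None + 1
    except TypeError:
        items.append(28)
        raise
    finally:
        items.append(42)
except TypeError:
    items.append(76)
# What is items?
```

Step-by-step execution trace:
1. Inner try: `None + 1` raises TypeError.
2. Inner `except TypeError` matches → `items.append(28)` → items = [28].
3. bare `raise` re-raises TypeError.
4. Inner `finally` runs during unwinding: `items.append(42)` → items = [28, 42].
5. Outer `except TypeError` matches → `items.append(76)` → items = [28, 42, 76].
Result: [28, 42, 76]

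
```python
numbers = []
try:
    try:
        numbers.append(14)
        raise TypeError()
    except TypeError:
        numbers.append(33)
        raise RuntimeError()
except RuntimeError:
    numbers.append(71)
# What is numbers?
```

Step-by-step execution trace:
1. Inner try: `numbers.append(14)` → numbers = [14].
2. `raise TypeError()` raises TypeError.
3. Inner `except TypeError` matches → `numbers.append(33)` → numbers = [14, 33].
4. `raise RuntimeError()` raises RuntimeError; propagates to outer try.
5. Outer `except RuntimeError` matches → `numbers.append(71)` → numbers = [14, 33, 71].
Result: [14, 33, 71]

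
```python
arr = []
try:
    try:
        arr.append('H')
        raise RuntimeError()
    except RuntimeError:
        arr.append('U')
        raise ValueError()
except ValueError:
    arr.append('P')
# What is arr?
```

Step-by-step execution trace:
1. Inner try: `arr.append('H')` → arr = ['H'].
2. `raise RuntimeError()` raises RuntimeError.
3. Inner `except RuntimeError` matches → `arr.append('U')` → arr = ['H', 'U'].
4. `raise ValueError()` raises ValueError; propagates to outer try.
5. Outer `except ValueError` matches → `arr.append('P')` → arr = ['H', 'U', 'P'].
Result: ['H', 'U', 'P']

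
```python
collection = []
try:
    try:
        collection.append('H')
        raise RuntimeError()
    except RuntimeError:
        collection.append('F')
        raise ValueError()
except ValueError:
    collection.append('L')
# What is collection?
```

Step-by-step execution trace:
1. Inner try: `collection.append('H')` → collection = ['H'].
2. `raise RuntimeError()` raises RuntimeError.
3. Inner `except RuntimeError` matches → `collection.append('F')` → collection = ['H', 'F'].
4. `raise ValueError()` raises ValueError; propagates to outer try.
5. Outer `except ValueError` matches → `collection.append('L')` → collection = ['H', 'F', 'L'].
Result: ['H', 'F', 'L']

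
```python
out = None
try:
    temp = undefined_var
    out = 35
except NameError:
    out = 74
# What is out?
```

Step-by-step execution trace:
1. `temp = undefined_var` raises NameError.
2. `out = 35` is not reached.
3. `except NameError` matches → out = 74.
Result: 74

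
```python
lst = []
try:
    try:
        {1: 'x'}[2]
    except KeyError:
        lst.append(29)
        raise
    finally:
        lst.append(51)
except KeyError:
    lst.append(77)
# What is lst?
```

Step-by-step execution trace:
1. Inner try: `{1: 'x'}[2]` raises KeyError.
2. Inner `except KeyError` matches → `lst.append(29)` → lst = [29].
3. bare `raise` re-raises KeyError.
4. Inner `finally` runs during unwinding: `lst.append(51)` → lst = [29, 51].
5. Outer `except KeyError` matches → `lst.append(77)` → lst = [29, 51, 77].
Result: [29, 51, 77]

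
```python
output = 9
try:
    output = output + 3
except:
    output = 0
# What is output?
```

Step-by-step execution trace:
1. output starts at 9.
2. try: `output = output + 3` → output = 12. No exception raised.
3. `except` is skipped.
Result: 12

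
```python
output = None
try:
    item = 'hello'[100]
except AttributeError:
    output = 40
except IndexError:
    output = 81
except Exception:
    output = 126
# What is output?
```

Step-by-step execution trace:
1. `item = 'hello'[100]` raises IndexError.
2. `except AttributeError` does not match IndexError; skipped.
3. `except IndexError` matches → output = 81.
4. Remaining except clauses are skipped.
Result: 81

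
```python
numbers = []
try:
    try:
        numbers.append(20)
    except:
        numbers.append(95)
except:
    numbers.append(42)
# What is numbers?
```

Step-by-step execution trace:
1. Inner try: `numbers.append(20)` → numbers = [20]. No exception raised.
2. Inner `except` is skipped.
3. Inner try completes normally; outer `except` is skipped.
Result: [20]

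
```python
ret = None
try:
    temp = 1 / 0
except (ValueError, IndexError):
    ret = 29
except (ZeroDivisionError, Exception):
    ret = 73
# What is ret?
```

Step-by-step execution trace:
1. `temp = 1 / 0` raises ZeroDivisionError.
2. `except (ValueError, IndexError)` does not match ZeroDivisionError; skipped.
3. `except (ZeroDivisionError, Exception)` matches (ZeroDivisionError is in the tuple) → ret = 73.
Result: 73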